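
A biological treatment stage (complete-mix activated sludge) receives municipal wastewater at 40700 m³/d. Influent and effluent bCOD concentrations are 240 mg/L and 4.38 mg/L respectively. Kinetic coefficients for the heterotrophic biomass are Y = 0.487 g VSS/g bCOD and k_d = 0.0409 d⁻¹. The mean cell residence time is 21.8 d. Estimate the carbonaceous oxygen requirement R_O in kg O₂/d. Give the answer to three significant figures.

R_O ≈ 6080 kg O₂/d

The observed yield is Y_obs = Y/(1 + k_d·θ_c) = 0.487 / (1 + 0.0409 × 21.8) = 0.487 / 1.892 = 0.2575 g VSS per g bCOD removed.
ΔS = 240 − 4.38 = 235.6 mg/L, so the substrate removal rate is 40700 × 235.6/1000 = 9590 kg bCOD/d.
Biomass synthesised: P_X = Y_obs × 9590 = 2469 kg VSS/d.
R_O = Q·ΔS − 1.42 P_X = 9590 − 3506 = 6084 kg O₂/d.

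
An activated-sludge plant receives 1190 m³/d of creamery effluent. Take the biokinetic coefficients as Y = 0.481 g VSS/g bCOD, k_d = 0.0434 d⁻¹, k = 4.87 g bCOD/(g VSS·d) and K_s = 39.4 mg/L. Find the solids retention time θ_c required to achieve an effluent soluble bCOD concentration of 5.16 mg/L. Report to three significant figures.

θ_c ≈ 4.39 d

Specific growth rate at S = 5.16 mg/L: μ = YkS/(K_s+S) = 0.481·4.87·5.16/(39.4+5.16) = 0.2713 d⁻¹.
θ_c = 1/(μ − k_d) = 1/(0.2713 − 0.0434) = 1/0.2279 = 4.389 d.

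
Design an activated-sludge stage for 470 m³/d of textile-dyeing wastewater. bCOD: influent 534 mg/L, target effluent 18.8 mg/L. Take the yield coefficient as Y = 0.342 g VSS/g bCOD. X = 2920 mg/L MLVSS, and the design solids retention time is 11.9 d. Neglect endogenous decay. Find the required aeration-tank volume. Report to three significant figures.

V·X = Y·Q·ΔS·θ_c gives V = 0.342 × 470 × (534 − 18.8) × 11.9 / 2920 = 337.5 m³.

V ≈ 337 m³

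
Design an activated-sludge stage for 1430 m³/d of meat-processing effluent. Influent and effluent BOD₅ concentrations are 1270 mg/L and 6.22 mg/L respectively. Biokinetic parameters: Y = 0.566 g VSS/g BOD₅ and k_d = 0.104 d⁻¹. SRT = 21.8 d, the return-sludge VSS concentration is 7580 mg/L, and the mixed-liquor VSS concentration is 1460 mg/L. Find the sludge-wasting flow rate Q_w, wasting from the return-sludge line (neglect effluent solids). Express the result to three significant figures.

From the SRT design equation V = Y Q (S₀−S) θ_c / [X (1 + k_d θ_c)] = 0.566 × 1430 × (1270 − 6.22) × 21.8 / [1460 × (1 + 0.104 × 21.8)] = 2.23×10^7 / 4770 = 4675 m³.
Q_w = (V·X)/(θ_c X_r) = 4675 × 1460 / (21.8 × 7580) = 41.30 m³/d.

Q_w ≈ 41.3 m³/d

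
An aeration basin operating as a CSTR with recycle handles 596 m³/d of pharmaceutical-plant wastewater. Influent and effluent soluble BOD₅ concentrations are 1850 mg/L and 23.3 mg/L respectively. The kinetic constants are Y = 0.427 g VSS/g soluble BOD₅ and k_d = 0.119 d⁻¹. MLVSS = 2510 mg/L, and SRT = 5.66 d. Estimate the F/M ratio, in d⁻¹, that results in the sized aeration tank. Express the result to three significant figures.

F/M ≈ 0.701 d⁻¹

From the SRT design equation V = Y Q (S₀−S) θ_c / [X (1 + k_d θ_c)] = 0.427 × 596 × (1850 − 23.3) × 5.66 / [2510 × (1 + 0.119 × 5.66)] = 2.63×10^6 / 4201 = 626.4 m³.
F/M = applied load / biomass = Q·S₀/(V·X) = 596 × 1850 / (626.4 × 2510) = 0.7013 d⁻¹.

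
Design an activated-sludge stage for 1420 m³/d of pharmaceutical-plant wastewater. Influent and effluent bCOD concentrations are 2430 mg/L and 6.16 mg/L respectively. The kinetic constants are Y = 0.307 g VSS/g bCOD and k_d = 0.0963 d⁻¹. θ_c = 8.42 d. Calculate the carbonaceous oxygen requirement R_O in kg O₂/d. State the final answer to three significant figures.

R_O ≈ 2610 kg O₂/d

Correct the yield for decay: Y_obs = Y/(1 + k_d θ_c) = 0.307 / (1 + 0.0963 × 8.42) = 0.307 / 1.811 = 0.1695.
Substrate removed = Q·(S₀ − S) = 1420 m³/d × (2430 − 6.16) g/m³ = 3.44×10^6 g/d = 3442 kg/d.
P_X = Y_obs·Q·(S₀ − S) = 0.1695 × 3442 = 583.5 kg VSS/d.
Carbonaceous O₂ demand = substrate oxidised − cell-mass equivalent = 3442 − 1.42 × 583.5 = 2613 kg O₂/d.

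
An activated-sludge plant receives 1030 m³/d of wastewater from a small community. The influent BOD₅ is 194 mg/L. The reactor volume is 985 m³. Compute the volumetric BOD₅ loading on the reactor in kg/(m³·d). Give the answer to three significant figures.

Volumetric loading L_v = Q·S₀ / V = 1030 × 194 g/m³ / 985.0 m³ = 202.9 g/(m³·d) = 0.2029 kg BOD₅/(m³·d).

L_v ≈ 0.203 kg BOD₅/(m³·d)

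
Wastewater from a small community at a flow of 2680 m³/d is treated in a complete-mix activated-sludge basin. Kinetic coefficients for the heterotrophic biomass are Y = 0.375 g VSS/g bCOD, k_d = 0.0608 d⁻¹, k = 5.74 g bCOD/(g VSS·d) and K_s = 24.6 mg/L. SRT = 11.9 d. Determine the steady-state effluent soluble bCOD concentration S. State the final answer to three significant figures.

S ≈ 1.77 mg/L

Effluent substrate depends only on kinetics and SRT: S = K_s(1 + k_d θ_c) / [θ_c(Yk − k_d) − 1] = 24.6 × (1 + 0.0608 × 11.9) / [11.9 × (0.375 × 5.74 − 0.0608) − 1] = 42.40 / 23.89 = 1.775 mg/L.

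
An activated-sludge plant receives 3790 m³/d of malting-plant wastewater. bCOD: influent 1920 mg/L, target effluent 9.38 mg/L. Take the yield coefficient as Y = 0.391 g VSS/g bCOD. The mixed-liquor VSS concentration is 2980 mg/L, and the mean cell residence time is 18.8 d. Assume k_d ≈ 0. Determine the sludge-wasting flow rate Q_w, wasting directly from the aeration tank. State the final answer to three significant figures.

With k_d = 0 the design equation reduces to V = Y Q (S₀−S) θ_c / X = 0.391 × 3790 × (1920 − 9.38) × 18.8 / 2980 = 17862 m³.
For wasting at MLVSS concentration, Q_w = V/θ_c = 17862/18.8 = 950.1 m³/d.

Q_w ≈ 950 m³/d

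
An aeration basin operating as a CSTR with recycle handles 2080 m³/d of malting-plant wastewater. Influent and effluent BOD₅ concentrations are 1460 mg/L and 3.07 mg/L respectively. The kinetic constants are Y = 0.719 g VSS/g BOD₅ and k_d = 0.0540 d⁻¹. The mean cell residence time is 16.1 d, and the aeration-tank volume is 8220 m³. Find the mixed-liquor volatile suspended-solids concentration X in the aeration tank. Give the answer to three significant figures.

Solving the biomass balance for X: X = Y Q (S₀−S) θ_c / [V (1+k_d θ_c)] = 0.719 × 2080 × (1460 − 3.07) × 16.1 / [8220 × (1 + 0.0540 × 16.1)] = 2283 mg/L.

X ≈ 2280 mg/L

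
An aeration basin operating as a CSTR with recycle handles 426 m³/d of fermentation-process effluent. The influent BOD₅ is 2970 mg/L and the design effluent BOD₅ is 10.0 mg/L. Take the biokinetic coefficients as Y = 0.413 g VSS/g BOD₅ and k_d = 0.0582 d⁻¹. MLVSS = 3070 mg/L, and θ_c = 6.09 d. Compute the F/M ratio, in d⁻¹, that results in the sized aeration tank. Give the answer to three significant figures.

F/M ≈ 0.540 d⁻¹

From the SRT design equation V = Y Q (S₀−S) θ_c / [X (1 + k_d θ_c)] = 0.413 × 426 × (2970 − 10.0) × 6.09 / [3070 × (1 + 0.0582 × 6.09)] = 3.17×10^6 / 4158 = 762.7 m³.
Food-to-microorganism ratio F/M = Q S₀ / (V X) = 426 × 2970 / (762.7 × 3070) = 0.5403 d⁻¹.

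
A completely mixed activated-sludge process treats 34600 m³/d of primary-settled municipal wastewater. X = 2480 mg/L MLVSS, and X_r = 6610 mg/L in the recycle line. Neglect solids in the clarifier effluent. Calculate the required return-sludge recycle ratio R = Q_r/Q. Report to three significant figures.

Solids balance on the clarifier gives (1+R)X = R·X_r, so R = X/(X_r − X) = 2480 / (6610 − 2480) = 0.6005.

R ≈ 0.600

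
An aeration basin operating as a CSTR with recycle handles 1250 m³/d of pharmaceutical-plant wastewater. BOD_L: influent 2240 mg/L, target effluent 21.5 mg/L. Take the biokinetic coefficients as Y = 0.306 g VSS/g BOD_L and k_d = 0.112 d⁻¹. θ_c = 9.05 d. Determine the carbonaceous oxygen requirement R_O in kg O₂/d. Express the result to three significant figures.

R_O ≈ 2170 kg O₂/d

Y_obs = Y / (1 + k_d θ_c) = 0.306 / (1 + 0.112 × 9.05) = 0.306 / 2.014 = 0.1520.
ΔS = 2240 − 21.5 = 2218 mg/L, so the substrate removal rate is 1250 × 2218/1000 = 2773 kg BOD_L/d.
Net sludge production P_X = 0.1520 × 2773 = 421.4 kg VSS/d.
R_O = Q·(S₀ − S) − 1.42·P_X = 2773 − 1.42 × 421.4 = 2175 kg O₂/d.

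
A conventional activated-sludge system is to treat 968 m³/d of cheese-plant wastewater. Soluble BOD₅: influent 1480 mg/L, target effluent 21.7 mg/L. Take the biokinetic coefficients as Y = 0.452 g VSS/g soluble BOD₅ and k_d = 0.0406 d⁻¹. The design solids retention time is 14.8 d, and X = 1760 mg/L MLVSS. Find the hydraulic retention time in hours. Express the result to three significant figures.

From the SRT design equation V = Y Q (S₀−S) θ_c / [X (1 + k_d θ_c)] = 0.452 × 968 × (1480 − 21.7) × 14.8 / [1760 × (1 + 0.0406 × 14.8)] = 9.44×10^6 / 2818 = 3352 m³.
HRT = V/Q = 3352 m³ / 968 m³·d⁻¹ = 3.462 d × 24 = 83.10 h.

τ ≈ 83.1 h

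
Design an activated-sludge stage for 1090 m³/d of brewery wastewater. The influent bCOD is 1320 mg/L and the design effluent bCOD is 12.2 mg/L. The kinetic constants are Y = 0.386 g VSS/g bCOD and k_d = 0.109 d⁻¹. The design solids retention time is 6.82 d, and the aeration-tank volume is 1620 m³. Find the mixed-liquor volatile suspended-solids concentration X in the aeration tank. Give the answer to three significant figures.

X ≈ 1330 mg/L

X = Y·Q·ΔS·θ_c / [V·(1 + k_d θ_c)] = 0.386 × 1090 × (1320 − 12.2) × 6.82 / [1620 × (1 + 0.109 × 6.82)] = 1329 mg/L.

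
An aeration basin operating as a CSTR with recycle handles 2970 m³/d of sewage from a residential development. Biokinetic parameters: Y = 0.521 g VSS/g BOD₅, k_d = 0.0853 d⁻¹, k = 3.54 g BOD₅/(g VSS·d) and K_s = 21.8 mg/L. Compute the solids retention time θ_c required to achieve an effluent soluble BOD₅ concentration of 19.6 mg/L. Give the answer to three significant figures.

θ_c ≈ 1.27 d

From 1/θ_c = Y·k·S/(K_s + S) − k_d: Y·k·S/(K_s+S) = 0.521 × 3.54 × 19.6 / (21.8 + 19.6) = 0.8732 d⁻¹.
Then 1/θ_c = μ − k_d = 0.8732 − 0.0853 = 0.7879 d⁻¹, giving θ_c = 1.269 d.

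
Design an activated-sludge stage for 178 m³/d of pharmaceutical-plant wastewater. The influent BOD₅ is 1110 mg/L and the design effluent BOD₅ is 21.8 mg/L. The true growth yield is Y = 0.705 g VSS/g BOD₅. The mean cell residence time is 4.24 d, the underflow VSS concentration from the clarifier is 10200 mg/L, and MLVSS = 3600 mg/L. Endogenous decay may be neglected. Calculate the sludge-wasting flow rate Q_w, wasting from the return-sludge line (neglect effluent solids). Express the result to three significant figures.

Biomass mass balance (decay neglected): V·X = Y·Q·(S₀ − S)·θ_c, so V = 0.705 × 178 × (1110 − 21.8) × 4.24 / 3600 = 160.8 m³.
Wasting from the return line (neglecting effluent solids): Q_w = V·X / (θ_c·X_r) = 160.8 × 3600 / (4.24 × 10200) = 13.39 m³/d.

Q_w ≈ 13.4 m³/d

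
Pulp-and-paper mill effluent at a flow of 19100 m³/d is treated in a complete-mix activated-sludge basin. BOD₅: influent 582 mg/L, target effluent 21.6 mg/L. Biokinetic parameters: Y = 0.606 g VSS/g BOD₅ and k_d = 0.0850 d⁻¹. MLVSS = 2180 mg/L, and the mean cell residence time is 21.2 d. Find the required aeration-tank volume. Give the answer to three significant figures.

V ≈ 22500 m³

Steady-state biomass mass balance: V·X·(1 + k_d·θ_c) = Y·Q·(S₀ − S)·θ_c, so V = 0.606 × 19100 × (582 − 21.6) × 21.2 / [2180 × (1 + 0.0850 × 21.2)] = 1.38×10^8 / 6108 = 22512 m³.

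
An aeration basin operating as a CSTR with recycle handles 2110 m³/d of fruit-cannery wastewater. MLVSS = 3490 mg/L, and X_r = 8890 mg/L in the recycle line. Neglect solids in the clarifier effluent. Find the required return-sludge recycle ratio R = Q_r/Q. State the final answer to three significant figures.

R ≈ 0.646

Solids balance on the clarifier gives (1+R)X = R·X_r, so R = X/(X_r − X) = 3490 / (8890 − 3490) = 0.6463.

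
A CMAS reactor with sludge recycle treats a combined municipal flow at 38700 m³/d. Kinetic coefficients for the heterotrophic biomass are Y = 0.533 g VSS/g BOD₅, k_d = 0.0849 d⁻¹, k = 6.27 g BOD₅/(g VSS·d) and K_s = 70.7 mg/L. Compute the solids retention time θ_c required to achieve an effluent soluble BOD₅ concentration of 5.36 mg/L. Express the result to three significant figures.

θ_c ≈ 6.64 d

From 1/θ_c = Y·k·S/(K_s + S) − k_d: Y·k·S/(K_s+S) = 0.533 × 6.27 × 5.36 / (70.7 + 5.36) = 0.2355 d⁻¹.
Then 1/θ_c = μ − k_d = 0.2355 − 0.0849 = 0.1506 d⁻¹, giving θ_c = 6.640 d.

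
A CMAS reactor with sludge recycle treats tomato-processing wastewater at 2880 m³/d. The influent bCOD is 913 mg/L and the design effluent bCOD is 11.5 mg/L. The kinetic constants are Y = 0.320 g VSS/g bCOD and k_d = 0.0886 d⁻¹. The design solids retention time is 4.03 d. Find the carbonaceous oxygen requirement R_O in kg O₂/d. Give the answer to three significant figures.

R_O ≈ 1730 kg O₂/d

The observed yield is Y_obs = Y/(1 + k_d·θ_c) = 0.320 / (1 + 0.0886 × 4.03) = 0.320 / 1.357 = 0.2358 g VSS per g bCOD removed.
ΔS = 913 − 11.5 = 901.5 mg/L, so the substrate removal rate is 2880 × 901.5/1000 = 2596 kg bCOD/d.
Net sludge production P_X = 0.2358 × 2596 = 612.2 kg VSS/d.
R_O = Q·(S₀ − S) − 1.42·P_X = 2596 − 1.42 × 612.2 = 1727 kg O₂/d.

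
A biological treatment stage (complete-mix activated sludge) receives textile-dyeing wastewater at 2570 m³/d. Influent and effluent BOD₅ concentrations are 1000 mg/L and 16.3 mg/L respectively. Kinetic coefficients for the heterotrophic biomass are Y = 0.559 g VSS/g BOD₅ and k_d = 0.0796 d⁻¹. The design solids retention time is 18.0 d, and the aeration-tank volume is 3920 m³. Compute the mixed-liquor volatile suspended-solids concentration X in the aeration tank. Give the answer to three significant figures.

X = Y·Q·ΔS·θ_c / [V·(1 + k_d θ_c)] = 0.559 × 2570 × (1000 − 16.3) × 18.0 / [3920 × (1 + 0.0796 × 18.0)] = 2667 mg/L.

X ≈ 2670 mg/L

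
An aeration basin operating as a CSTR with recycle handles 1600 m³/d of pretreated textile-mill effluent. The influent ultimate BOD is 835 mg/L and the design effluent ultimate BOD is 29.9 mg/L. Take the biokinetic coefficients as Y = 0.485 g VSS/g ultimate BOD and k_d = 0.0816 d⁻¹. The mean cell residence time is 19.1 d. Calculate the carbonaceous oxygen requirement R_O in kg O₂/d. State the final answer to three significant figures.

The observed yield is Y_obs = Y/(1 + k_d·θ_c) = 0.485 / (1 + 0.0816 × 19.1) = 0.485 / 2.559 = 0.1896 g VSS per g ultimate BOD removed.
ΔS = 835 − 29.9 = 805.1 mg/L, so the substrate removal rate is 1600 × 805.1/1000 = 1288 kg ultimate BOD/d.
Net sludge production P_X = 0.1896 × 1288 = 244.2 kg VSS/d.
R_O = Q·(S₀ − S) − 1.42·P_X = 1288 − 1.42 × 244.2 = 941.4 kg O₂/d.

R_O ≈ 941 kg O₂/d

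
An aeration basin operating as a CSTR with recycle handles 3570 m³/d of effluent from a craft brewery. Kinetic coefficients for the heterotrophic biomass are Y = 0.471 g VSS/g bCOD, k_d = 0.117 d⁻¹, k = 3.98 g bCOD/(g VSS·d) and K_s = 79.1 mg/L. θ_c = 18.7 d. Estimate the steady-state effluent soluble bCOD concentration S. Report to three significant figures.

From the Monod/SRT balance for a CMAS, S = K_s·(1+k_d θ_c)/[θ_c·(Y k − k_d) − 1] = 79.1 × (1 + 0.117 × 18.7) / [18.7 × (0.471 × 3.98 − 0.117) − 1] = 252.2 / 31.87 = 7.913 mg/L.

S ≈ 7.91 mg/L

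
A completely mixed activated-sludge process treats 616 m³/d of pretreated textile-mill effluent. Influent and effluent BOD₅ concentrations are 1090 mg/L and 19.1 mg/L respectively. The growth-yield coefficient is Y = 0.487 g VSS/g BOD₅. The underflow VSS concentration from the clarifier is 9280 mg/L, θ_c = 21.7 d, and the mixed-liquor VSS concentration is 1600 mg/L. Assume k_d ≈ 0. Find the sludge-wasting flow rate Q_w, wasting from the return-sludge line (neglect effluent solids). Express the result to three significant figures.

With k_d = 0 the design equation reduces to V = Y Q (S₀−S) θ_c / X = 0.487 × 616 × (1090 − 19.1) × 21.7 / 1600 = 4357 m³.
Wasting from the return line (neglecting effluent solids): Q_w = V·X / (θ_c·X_r) = 4357 × 1600 / (21.7 × 9280) = 34.62 m³/d.

Q_w ≈ 34.6 m³/d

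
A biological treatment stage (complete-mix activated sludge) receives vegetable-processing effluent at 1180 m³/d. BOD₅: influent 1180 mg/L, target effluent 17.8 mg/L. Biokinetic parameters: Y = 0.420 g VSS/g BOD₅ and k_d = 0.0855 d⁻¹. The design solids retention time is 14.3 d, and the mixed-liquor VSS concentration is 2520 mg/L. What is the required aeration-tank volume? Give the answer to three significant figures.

Steady-state biomass mass balance: V·X·(1 + k_d·θ_c) = Y·Q·(S₀ − S)·θ_c, so V = 0.420 × 1180 × (1180 − 17.8) × 14.3 / [2520 × (1 + 0.0855 × 14.3)] = 8.24×10^6 / 5601 = 1471 m³.

V ≈ 1470 m³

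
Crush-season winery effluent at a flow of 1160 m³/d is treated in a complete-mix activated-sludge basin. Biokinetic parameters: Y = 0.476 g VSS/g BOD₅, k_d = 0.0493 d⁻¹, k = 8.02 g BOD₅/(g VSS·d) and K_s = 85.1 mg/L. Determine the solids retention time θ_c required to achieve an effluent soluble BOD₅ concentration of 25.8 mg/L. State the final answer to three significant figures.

θ_c ≈ 1.19 d

At the target effluent, Y k S/(K_s+S) = 0.476×8.02×25.8/110.9 = 0.8881 d⁻¹.
1/θ_c = 0.8881 − 0.0493 = 0.8388 d⁻¹, so θ_c = 1.192 d.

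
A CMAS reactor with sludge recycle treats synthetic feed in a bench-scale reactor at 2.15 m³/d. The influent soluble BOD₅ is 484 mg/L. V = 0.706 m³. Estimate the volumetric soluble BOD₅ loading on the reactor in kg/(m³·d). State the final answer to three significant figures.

L_v = Q S₀ / V = 2.15 × 484 × 10⁻³ / 0.7060 = 1.474 kg/(m³·d).

L_v ≈ 1.47 kg soluble BOD₅/(m³·d)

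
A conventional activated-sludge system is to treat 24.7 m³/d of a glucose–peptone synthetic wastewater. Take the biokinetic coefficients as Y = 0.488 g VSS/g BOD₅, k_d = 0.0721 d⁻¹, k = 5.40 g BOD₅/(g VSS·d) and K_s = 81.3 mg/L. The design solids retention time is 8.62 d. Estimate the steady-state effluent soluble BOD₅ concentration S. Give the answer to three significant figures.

S ≈ 6.25 mg/L

Effluent substrate depends only on kinetics and SRT: S = K_s(1 + k_d θ_c) / [θ_c(Yk − k_d) − 1] = 81.3 × (1 + 0.0721 × 8.62) / [8.62 × (0.488 × 5.40 − 0.0721) − 1] = 131.8 / 21.09 = 6.250 mg/L.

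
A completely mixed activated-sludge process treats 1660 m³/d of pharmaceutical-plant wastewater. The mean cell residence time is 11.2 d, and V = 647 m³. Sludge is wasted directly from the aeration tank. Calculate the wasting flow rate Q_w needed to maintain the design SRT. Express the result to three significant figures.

With mixed-liquor wasting, θ_c = V/Q_w, so Q_w = V/θ_c = 647.0/11.2 = 57.77 m³/d.

Q_w ≈ 57.8 m³/d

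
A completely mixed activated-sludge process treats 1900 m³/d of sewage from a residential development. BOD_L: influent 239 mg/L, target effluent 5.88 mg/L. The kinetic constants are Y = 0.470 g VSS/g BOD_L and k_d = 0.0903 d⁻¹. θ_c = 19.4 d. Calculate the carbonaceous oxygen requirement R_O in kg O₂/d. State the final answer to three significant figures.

R_O ≈ 336 kg O₂/d

Correct the yield for decay: Y_obs = Y/(1 + k_d θ_c) = 0.470 / (1 + 0.0903 × 19.4) = 0.470 / 2.752 = 0.1708.
Q·(S₀ − S) = 1900 × (239 − 5.88) × 10⁻³ = 442.9 kg/d removed.
Biomass synthesised: P_X = Y_obs × 442.9 = 75.65 kg VSS/d.
R_O = Q·ΔS − 1.42 P_X = 442.9 − 107.4 = 335.5 kg O₂/d.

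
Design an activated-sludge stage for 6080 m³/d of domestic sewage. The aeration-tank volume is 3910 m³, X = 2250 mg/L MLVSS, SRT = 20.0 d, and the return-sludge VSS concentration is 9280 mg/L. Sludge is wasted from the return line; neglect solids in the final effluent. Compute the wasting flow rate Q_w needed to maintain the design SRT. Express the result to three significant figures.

θ_c = V·X/(Q_w·X_r) when wasting from the recycle, so Q_w = V·X/(θ_c·X_r) = 3910 × 2250 / (20.0 × 9280) = 47.40 m³/d.

Q_w ≈ 47.4 m³/d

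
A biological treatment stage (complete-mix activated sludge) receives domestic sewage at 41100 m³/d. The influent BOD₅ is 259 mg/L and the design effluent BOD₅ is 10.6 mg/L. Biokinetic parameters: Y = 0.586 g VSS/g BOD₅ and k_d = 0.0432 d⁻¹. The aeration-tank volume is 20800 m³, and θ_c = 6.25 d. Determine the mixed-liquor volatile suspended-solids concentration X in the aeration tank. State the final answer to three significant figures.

X ≈ 1420 mg/L

Solving the biomass balance for X: X = Y Q (S₀−S) θ_c / [V (1+k_d θ_c)] = 0.586 × 41100 × (259 − 10.6) × 6.25 / [20800 × (1 + 0.0432 × 6.25)] = 1415 mg/L.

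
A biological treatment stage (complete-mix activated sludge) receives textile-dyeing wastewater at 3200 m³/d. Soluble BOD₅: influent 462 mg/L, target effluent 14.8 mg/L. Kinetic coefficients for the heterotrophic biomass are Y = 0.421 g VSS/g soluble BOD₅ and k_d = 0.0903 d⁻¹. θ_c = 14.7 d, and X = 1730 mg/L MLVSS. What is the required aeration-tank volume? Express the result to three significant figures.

Rearranging the biomass balance for a CMAS with decay, V = Y·Q·ΔS·θ_c / [X·(1+k_d θ_c)] = 0.421 × 3200 × (462 − 14.8) × 14.7 / [1730 × (1 + 0.0903 × 14.7)] = 8.86×10^6 / 4026 = 2200 m³.

V ≈ 2200 m³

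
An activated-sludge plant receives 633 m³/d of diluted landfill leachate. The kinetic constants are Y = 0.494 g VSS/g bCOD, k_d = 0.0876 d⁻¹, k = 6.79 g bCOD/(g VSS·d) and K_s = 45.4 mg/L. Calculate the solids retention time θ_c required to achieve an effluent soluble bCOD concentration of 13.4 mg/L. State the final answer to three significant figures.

θ_c ≈ 1.48 d

At the target effluent, Y k S/(K_s+S) = 0.494×6.79×13.4/58.80 = 0.7644 d⁻¹.
θ_c = 1/(μ − k_d) = 1/(0.7644 − 0.0876) = 1/0.6768 = 1.478 d.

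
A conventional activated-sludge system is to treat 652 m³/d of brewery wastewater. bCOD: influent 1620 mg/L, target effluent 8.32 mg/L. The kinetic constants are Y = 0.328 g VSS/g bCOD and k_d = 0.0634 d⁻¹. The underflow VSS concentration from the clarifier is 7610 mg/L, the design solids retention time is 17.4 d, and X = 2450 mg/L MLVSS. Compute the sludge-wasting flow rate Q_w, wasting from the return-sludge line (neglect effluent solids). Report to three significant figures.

Steady-state biomass mass balance: V·X·(1 + k_d·θ_c) = Y·Q·(S₀ − S)·θ_c, so V = 0.328 × 652 × (1620 − 8.32) × 17.4 / [2450 × (1 + 0.0634 × 17.4)] = 6×10^6 / 5153 = 1164 m³.
Wasting from the return line (neglecting effluent solids): Q_w = V·X / (θ_c·X_r) = 1164 × 2450 / (17.4 × 7610) = 21.53 m³/d.

Q_w ≈ 21.5 m³/d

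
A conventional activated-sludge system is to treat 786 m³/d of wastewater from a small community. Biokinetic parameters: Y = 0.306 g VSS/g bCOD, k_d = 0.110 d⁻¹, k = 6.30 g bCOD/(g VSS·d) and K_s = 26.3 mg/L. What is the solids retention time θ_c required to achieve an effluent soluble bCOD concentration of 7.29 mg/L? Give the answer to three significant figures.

θ_c ≈ 3.24 d

From 1/θ_c = Y·k·S/(K_s + S) − k_d: Y·k·S/(K_s+S) = 0.306 × 6.30 × 7.29 / (26.3 + 7.29) = 0.4184 d⁻¹.
Then 1/θ_c = μ − k_d = 0.4184 − 0.110 = 0.3084 d⁻¹, giving θ_c = 3.243 d.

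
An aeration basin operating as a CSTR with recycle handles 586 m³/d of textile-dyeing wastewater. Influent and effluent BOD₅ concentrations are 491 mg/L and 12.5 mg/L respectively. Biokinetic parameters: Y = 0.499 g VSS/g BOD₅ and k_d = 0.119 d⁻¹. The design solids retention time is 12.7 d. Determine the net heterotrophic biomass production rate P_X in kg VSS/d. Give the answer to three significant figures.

Correct the yield for decay: Y_obs = Y/(1 + k_d θ_c) = 0.499 / (1 + 0.119 × 12.7) = 0.499 / 2.511 = 0.1987.
Substrate removed = Q·(S₀ − S) = 586 m³/d × (491 − 12.5) g/m³ = 2.8×10^5 g/d = 280.4 kg/d.
Net biomass production P_X = Y_obs × Q·(S₀ − S) = 0.1987 × 280.4 = 55.72 kg VSS/d.

P_X ≈ 55.7 kg VSS/d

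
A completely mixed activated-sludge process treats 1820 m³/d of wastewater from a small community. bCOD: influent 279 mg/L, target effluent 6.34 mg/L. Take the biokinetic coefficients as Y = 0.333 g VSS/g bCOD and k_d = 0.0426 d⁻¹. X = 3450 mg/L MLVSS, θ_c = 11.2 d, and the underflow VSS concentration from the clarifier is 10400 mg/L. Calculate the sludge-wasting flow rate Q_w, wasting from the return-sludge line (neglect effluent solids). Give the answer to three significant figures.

Rearranging the biomass balance for a CMAS with decay, V = Y·Q·ΔS·θ_c / [X·(1+k_d θ_c)] = 0.333 × 1820 × (279 − 6.34) × 11.2 / [3450 × (1 + 0.0426 × 11.2)] = 1.85×10^6 / 5096 = 363.2 m³.
Q_w = (V·X)/(θ_c X_r) = 363.2 × 3450 / (11.2 × 10400) = 10.76 m³/d.

Q_w ≈ 10.8 m³/d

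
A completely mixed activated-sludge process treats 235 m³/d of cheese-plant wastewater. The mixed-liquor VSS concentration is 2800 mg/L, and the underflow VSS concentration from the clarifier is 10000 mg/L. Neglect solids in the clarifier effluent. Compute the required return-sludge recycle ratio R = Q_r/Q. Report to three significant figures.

R ≈ 0.389

R = Q_r/Q = X/(X_r − X) = 2800 / (10000 − 2800) = 0.3889.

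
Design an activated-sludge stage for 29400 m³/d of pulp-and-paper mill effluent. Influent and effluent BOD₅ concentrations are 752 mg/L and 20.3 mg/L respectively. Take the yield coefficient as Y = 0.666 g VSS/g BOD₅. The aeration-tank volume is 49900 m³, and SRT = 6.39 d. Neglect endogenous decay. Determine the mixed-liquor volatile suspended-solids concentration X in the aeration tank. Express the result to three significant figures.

Without decay, X = Y Q (S₀−S) θ_c / V = 0.666 × 29400 × (752 − 20.3) × 6.39 / 49900 = 1835 mg/L.

X ≈ 1830 mg/L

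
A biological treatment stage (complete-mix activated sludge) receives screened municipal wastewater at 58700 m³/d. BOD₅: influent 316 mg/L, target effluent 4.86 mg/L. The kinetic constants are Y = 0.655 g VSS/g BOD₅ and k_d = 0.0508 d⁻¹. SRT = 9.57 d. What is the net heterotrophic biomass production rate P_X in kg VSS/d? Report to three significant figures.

The observed yield is Y_obs = Y/(1 + k_d·θ_c) = 0.655 / (1 + 0.0508 × 9.57) = 0.655 / 1.486 = 0.4407 g VSS per g BOD₅ removed.
Substrate removed = Q·(S₀ − S) = 58700 m³/d × (316 − 4.86) g/m³ = 1.83×10^7 g/d = 18264 kg/d.
Net biomass production P_X = Y_obs × Q·(S₀ − S) = 0.4407 × 18264 = 8050 kg VSS/d.

P_X ≈ 8050 kg VSS/d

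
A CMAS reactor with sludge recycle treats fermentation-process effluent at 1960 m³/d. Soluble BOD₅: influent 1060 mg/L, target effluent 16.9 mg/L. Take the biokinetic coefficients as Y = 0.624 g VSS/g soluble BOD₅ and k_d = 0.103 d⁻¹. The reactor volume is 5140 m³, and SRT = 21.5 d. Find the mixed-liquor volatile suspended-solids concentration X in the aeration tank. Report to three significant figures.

From V·X·(1 + k_d·θ_c) = Y·Q·(S₀ − S)·θ_c: X = 0.624 × 1960 × (1060 − 16.9) × 21.5 / [5140 × (1 + 0.103 × 21.5)] = 1660 mg/L.

X ≈ 1660 mg/L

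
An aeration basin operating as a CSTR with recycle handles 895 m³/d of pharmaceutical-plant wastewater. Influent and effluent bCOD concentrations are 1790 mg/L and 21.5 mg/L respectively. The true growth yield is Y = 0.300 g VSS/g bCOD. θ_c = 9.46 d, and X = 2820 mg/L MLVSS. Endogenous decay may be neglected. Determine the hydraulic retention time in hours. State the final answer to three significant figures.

With k_d = 0 the design equation reduces to V = Y Q (S₀−S) θ_c / X = 0.300 × 895 × (1790 − 21.5) × 9.46 / 2820 = 1593 m³.
τ = V/Q = 1593/895 = 1.780 d, or 42.71 h.

τ ≈ 42.7 h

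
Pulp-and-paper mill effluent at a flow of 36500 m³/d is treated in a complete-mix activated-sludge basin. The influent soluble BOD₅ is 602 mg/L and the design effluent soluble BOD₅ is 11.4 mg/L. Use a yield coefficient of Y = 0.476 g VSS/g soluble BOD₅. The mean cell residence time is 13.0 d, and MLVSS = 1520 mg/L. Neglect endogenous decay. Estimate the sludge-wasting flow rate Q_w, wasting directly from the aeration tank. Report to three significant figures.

Biomass mass balance (decay neglected): V·X = Y·Q·(S₀ − S)·θ_c, so V = 0.476 × 36500 × (602 − 11.4) × 13.0 / 1520 = 87759 m³.
With mixed-liquor wasting, θ_c = V/Q_w, so Q_w = V/θ_c = 87759/13.0 = 6751 m³/d.

Q_w ≈ 6750 m³/d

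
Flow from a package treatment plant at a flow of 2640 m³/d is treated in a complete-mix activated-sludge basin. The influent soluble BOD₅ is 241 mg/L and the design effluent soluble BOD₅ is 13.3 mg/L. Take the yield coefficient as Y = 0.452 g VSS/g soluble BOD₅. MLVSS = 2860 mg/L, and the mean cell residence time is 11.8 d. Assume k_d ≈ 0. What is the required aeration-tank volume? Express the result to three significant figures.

V ≈ 1120 m³

Biomass mass balance (decay neglected): V·X = Y·Q·(S₀ − S)·θ_c, so V = 0.452 × 2640 × (241 − 13.3) × 11.8 / 2860 = 1121 m³.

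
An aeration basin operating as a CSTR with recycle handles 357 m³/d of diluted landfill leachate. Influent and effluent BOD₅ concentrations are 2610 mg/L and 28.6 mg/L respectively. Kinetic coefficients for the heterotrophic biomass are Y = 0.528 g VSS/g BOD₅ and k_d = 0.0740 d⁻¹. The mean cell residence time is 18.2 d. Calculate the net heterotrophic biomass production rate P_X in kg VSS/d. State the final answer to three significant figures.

P_X ≈ 207 kg VSS/d

Correct the yield for decay: Y_obs = Y/(1 + k_d θ_c) = 0.528 / (1 + 0.0740 × 18.2) = 0.528 / 2.347 = 0.2250.
Substrate removed = Q·(S₀ − S) = 357 m³/d × (2610 − 28.6) g/m³ = 9.22×10^5 g/d = 921.6 kg/d.
So the net sludge growth is P_X = 0.2250 × 921.6 = 207.3 kg VSS/d.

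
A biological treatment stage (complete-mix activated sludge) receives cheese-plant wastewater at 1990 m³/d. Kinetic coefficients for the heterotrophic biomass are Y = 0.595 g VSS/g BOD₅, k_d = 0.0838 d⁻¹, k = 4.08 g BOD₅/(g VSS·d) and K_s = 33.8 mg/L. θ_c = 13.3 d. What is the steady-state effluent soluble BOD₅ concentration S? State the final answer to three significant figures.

S ≈ 2.37 mg/L

For a completely mixed reactor with recycle the Lawrence–McCarty relation gives S = K_s·(1 + k_d·θ_c) / [θ_c·(Y·k − k_d) − 1] = 33.8 × (1 + 0.0838 × 13.3) / [13.3 × (0.595 × 4.08 − 0.0838) − 1] = 71.47 / 30.17 = 2.369 mg/L.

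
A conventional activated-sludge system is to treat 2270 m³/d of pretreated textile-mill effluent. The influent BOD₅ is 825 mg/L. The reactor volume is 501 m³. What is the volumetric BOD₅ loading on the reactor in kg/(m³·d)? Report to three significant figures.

L_v ≈ 3.74 kg BOD₅/(m³·d)

Volumetric loading L_v = Q·S₀ / V = 2270 × 825 g/m³ / 501.0 m³ = 3738 g/(m³·d) = 3.738 kg BOD₅/(m³·d).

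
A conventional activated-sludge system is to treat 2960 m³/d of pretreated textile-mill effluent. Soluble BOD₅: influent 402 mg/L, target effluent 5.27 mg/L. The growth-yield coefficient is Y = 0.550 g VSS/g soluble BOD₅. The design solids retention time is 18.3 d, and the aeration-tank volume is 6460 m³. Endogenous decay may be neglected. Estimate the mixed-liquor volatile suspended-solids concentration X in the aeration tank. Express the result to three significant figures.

X ≈ 1830 mg/L

From V·X = Y·Q·(S₀ − S)·θ_c (decay neglected): X = 0.550 × 2960 × (402 − 5.27) × 18.3 / 6460 = 1830 mg/L.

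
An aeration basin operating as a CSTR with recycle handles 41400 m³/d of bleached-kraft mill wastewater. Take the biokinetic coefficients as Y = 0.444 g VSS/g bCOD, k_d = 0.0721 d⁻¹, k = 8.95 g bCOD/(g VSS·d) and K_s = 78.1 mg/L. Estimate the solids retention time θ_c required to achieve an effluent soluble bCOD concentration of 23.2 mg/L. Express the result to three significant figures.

From 1/θ_c = Y·k·S/(K_s + S) − k_d: Y·k·S/(K_s+S) = 0.444 × 8.95 × 23.2 / (78.1 + 23.2) = 0.9101 d⁻¹.
1/θ_c = 0.9101 − 0.0721 = 0.8380 d⁻¹, so θ_c = 1.193 d.

θ_c ≈ 1.19 d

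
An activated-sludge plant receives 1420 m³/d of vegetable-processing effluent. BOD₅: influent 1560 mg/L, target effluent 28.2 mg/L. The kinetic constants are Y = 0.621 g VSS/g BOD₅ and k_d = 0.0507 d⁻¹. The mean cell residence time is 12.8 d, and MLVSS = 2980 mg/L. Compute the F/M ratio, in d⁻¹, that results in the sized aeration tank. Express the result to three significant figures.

Rearranging the biomass balance for a CMAS with decay, V = Y·Q·ΔS·θ_c / [X·(1+k_d θ_c)] = 0.621 × 1420 × (1560 − 28.2) × 12.8 / [2980 × (1 + 0.0507 × 12.8)] = 1.73×10^7 / 4914 = 3519 m³.
F/M = Q·S₀ / (V·X) = 1420 × 1560 / (3519 × 2980) = 0.2113 g BOD₅·(g VSS·d)⁻¹.

F/M ≈ 0.211 d⁻¹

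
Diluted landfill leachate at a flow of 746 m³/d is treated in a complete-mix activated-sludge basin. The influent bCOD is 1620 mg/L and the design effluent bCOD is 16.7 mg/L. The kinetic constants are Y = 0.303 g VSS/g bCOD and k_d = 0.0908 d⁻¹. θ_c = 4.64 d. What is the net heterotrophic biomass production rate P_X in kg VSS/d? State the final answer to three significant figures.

Y_obs = Y / (1 + k_d θ_c) = 0.303 / (1 + 0.0908 × 4.64) = 0.303 / 1.421 = 0.2132.
Substrate removed = Q·(S₀ − S) = 746 m³/d × (1620 − 16.7) g/m³ = 1.2×10^6 g/d = 1196 kg/d.
P_X = Y_obs · Q(S₀ − S) = 0.2132 × 1196 = 255.0 kg VSS/d.

P_X ≈ 255 kg VSS/d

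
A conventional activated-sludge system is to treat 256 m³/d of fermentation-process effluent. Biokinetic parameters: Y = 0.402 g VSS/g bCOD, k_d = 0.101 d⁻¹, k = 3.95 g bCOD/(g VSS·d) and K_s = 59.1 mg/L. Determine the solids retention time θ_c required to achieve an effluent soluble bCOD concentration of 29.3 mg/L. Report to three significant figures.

Specific growth rate at S = 29.3 mg/L: μ = YkS/(K_s+S) = 0.402·3.95·29.3/(59.1+29.3) = 0.5263 d⁻¹.
θ_c = 1/(μ − k_d) = 1/(0.5263 − 0.101) = 1/0.4253 = 2.351 d.

θ_c ≈ 2.35 d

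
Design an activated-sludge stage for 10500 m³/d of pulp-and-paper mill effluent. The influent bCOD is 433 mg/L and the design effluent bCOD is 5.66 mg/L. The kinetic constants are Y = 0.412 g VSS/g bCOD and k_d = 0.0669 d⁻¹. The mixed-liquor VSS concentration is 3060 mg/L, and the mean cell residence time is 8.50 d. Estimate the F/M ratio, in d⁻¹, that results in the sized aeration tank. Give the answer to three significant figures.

F/M ≈ 0.454 d⁻¹

Rearranging the biomass balance for a CMAS with decay, V = Y·Q·ΔS·θ_c / [X·(1+k_d θ_c)] = 0.412 × 10500 × (433 − 5.66) × 8.50 / [3060 × (1 + 0.0669 × 8.50)] = 1.57×10^7 / 4800 = 3274 m³.
F/M = applied load / biomass = Q·S₀/(V·X) = 10500 × 433 / (3274 × 3060) = 0.4539 d⁻¹.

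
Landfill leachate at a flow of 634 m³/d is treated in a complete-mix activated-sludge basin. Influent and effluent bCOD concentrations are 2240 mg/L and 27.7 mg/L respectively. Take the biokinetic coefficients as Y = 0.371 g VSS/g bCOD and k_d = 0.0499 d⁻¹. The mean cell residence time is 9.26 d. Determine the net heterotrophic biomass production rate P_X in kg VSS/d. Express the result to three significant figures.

Observed yield with endogenous decay: Y_obs = Y / (1 + k_d·θ_c) = 0.371 / (1 + 0.0499 × 9.26) = 0.371 / 1.462 = 0.2537 g VSS/g bCOD.
Substrate removed = Q·(S₀ − S) = 634 m³/d × (2240 − 27.7) g/m³ = 1.4×10^6 g/d = 1403 kg/d.
Net biomass production P_X = Y_obs × Q·(S₀ − S) = 0.2537 × 1403 = 355.9 kg VSS/d.

P_X ≈ 356 kg VSS/d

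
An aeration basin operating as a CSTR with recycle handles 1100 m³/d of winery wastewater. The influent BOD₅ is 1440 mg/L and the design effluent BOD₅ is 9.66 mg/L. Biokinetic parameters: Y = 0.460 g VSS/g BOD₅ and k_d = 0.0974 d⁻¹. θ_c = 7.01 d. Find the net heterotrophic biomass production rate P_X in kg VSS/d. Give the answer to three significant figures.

P_X ≈ 430 kg VSS/d

Observed yield with endogenous decay: Y_obs = Y / (1 + k_d·θ_c) = 0.460 / (1 + 0.0974 × 7.01) = 0.460 / 1.683 = 0.2734 g VSS/g BOD₅.
Substrate removed = Q·(S₀ − S) = 1100 m³/d × (1440 − 9.66) g/m³ = 1.57×10^6 g/d = 1573 kg/d.
P_X = Y_obs · Q(S₀ − S) = 0.2734 × 1573 = 430.1 kg VSS/d.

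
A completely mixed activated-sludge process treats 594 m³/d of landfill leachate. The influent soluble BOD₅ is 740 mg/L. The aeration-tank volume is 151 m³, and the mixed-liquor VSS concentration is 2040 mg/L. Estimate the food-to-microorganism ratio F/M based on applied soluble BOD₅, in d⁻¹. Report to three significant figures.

F/M ≈ 1.43 d⁻¹

F/M = Q·S₀ / (V·X) = 594 × 740 / (151.0 × 2040) = 1.427 g soluble BOD₅·(g VSS·d)⁻¹.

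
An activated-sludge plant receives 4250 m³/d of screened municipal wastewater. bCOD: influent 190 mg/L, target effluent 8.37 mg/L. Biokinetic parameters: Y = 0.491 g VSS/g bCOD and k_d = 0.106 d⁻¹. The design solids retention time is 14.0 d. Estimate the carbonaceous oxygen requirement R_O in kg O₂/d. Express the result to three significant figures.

R_O ≈ 555 kg O₂/d

Observed yield with endogenous decay: Y_obs = Y / (1 + k_d·θ_c) = 0.491 / (1 + 0.106 × 14.0) = 0.491 / 2.484 = 0.1977 g VSS/g bCOD.
Substrate removed = Q·(S₀ − S) = 4250 m³/d × (190 − 8.37) g/m³ = 7.72×10^5 g/d = 771.9 kg/d.
Biomass synthesised: P_X = Y_obs × 771.9 = 152.6 kg VSS/d.
R_O = Q·ΔS − 1.42 P_X = 771.9 − 216.7 = 555.3 kg O₂/d.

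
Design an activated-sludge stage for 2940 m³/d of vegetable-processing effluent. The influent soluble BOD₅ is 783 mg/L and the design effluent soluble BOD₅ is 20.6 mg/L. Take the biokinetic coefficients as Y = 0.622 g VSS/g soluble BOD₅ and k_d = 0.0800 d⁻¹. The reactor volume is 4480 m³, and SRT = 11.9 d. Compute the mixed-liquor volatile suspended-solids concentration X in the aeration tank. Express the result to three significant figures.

Solving the biomass balance for X: X = Y Q (S₀−S) θ_c / [V (1+k_d θ_c)] = 0.622 × 2940 × (783 − 20.6) × 11.9 / [4480 × (1 + 0.0800 × 11.9)] = 1897 mg/L.

X ≈ 1900 mg/L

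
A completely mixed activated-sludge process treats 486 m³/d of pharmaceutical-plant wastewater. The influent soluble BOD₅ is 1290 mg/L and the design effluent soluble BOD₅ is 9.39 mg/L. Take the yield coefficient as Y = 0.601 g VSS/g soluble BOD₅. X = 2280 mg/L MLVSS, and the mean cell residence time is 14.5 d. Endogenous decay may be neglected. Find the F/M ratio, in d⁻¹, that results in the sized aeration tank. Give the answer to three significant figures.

Biomass mass balance (decay neglected): V·X = Y·Q·(S₀ − S)·θ_c, so V = 0.601 × 486 × (1290 − 9.39) × 14.5 / 2280 = 2379 m³.
F/M = Q·S₀ / (V·X) = 486 × 1290 / (2379 × 2280) = 0.1156 g soluble BOD₅·(g VSS·d)⁻¹.

F/M ≈ 0.116 d⁻¹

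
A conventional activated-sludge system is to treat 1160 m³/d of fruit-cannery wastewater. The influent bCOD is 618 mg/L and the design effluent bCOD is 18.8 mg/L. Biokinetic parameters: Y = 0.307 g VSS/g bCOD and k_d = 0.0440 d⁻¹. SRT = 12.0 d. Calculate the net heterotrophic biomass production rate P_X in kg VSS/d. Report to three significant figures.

P_X ≈ 140 kg VSS/d

Y_obs = Y / (1 + k_d θ_c) = 0.307 / (1 + 0.0440 × 12.0) = 0.307 / 1.528 = 0.2009.
ΔS = 618 − 18.8 = 599.2 mg/L, so the substrate removal rate is 1160 × 599.2/1000 = 695.1 kg bCOD/d.
Net biomass production P_X = Y_obs × Q·(S₀ − S) = 0.2009 × 695.1 = 139.7 kg VSS/d.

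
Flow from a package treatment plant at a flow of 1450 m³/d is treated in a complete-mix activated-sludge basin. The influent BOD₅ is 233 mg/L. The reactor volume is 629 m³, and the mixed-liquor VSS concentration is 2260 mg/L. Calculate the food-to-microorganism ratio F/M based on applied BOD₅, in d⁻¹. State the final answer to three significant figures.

F/M ≈ 0.238 d⁻¹

F/M = Q·S₀ / (V·X) = 1450 × 233 / (629.0 × 2260) = 0.2377 g BOD₅·(g VSS·d)⁻¹.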